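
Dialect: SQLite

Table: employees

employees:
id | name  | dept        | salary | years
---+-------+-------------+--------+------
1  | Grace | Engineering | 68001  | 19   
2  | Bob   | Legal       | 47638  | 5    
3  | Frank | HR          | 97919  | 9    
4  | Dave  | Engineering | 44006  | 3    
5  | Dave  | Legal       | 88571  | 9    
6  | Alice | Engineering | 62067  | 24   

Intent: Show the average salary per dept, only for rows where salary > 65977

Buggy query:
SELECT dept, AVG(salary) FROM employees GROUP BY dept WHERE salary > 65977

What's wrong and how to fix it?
Bug: WHERE cannot follow GROUP BY

Fix: Move the WHERE clause before GROUP BY

Corrected query:
SELECT dept, AVG(salary) FROM employees WHERE salary > 65977 GROUP BY dept

Result:
dept        | AVG(salary)
------------+------------
Engineering | 68001      
HR          | 97919      
Legal       | 88571      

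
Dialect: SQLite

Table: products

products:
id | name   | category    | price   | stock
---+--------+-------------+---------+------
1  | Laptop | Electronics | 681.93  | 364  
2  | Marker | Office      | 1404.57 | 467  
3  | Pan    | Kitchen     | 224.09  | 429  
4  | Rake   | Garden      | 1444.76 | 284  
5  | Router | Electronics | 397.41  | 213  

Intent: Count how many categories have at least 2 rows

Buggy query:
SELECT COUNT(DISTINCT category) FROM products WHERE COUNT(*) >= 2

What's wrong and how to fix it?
Bug: WHERE filters individual rows, not groups, so a group-level COUNT is invalid there

Fix: Group first with HAVING COUNT(*) >= 2, then COUNT the resulting groups

Corrected query:
SELECT COUNT(*) FROM (SELECT category FROM products GROUP BY category HAVING COUNT(*) >= 2)

Result:
COUNT(*)
--------
1       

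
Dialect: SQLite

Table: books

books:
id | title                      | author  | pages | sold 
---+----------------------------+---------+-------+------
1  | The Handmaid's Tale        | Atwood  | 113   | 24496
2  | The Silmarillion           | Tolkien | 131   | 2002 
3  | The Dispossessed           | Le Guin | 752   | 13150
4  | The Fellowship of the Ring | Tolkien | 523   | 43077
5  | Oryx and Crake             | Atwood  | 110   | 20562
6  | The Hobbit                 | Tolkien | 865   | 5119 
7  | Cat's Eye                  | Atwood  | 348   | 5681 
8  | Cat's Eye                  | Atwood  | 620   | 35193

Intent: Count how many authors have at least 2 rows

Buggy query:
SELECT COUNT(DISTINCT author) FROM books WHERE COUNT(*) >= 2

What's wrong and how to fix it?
Bug: WHERE filters individual rows, not groups, so a group-level COUNT is invalid there

Fix: Group first with HAVING COUNT(*) >= 2, then COUNT the resulting groups

Corrected query:
SELECT COUNT(*) FROM (SELECT author FROM books GROUP BY author HAVING COUNT(*) >= 2)

Result:
COUNT(*)
--------
2       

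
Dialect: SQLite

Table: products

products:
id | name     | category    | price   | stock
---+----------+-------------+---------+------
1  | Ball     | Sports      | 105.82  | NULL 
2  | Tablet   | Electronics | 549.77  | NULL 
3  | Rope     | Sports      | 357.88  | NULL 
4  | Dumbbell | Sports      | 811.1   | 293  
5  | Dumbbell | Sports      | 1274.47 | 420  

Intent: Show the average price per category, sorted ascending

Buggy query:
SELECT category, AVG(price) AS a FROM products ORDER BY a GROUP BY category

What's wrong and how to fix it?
Bug: GROUP BY must precede ORDER BY

Fix: Move ORDER BY to the end, after GROUP BY

Corrected query:
SELECT category, AVG(price) AS a FROM products GROUP BY category ORDER BY a

Result:
category    | a       
------------+---------
Electronics | 549.77  
Sports      | 637.3175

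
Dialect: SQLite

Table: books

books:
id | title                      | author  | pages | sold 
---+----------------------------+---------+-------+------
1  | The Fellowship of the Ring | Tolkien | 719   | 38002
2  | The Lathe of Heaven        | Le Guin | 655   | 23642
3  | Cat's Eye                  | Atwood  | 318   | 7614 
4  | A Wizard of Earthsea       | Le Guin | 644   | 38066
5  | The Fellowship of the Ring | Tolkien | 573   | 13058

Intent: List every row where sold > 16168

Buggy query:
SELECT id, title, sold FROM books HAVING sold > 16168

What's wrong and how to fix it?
Bug: This is a non-aggregate query (no GROUP BY, no aggregates), so in SQLite the HAVING clause is invalid here; a row-level condition belongs in WHERE

Fix: Replace HAVING with WHERE since the condition applies to individual rows

Corrected query:
SELECT id, title, sold FROM books WHERE sold > 16168

Result:
id | title                      | sold 
---+----------------------------+------
1  | The Fellowship of the Ring | 38002
2  | The Lathe of Heaven        | 23642
4  | A Wizard of Earthsea       | 38066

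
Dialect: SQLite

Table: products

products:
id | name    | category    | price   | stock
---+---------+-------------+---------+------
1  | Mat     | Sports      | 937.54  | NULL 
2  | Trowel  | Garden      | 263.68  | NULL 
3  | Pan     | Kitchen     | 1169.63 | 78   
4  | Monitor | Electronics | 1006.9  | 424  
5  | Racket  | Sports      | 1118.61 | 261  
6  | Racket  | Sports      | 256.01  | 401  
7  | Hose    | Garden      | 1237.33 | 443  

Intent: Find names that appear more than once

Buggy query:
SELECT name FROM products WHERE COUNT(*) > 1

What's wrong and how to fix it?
Bug: WHERE can't reference COUNT(*); aggregates are computed after WHERE

Fix: Group first, then use HAVING for the count condition

Corrected query:
SELECT name FROM products GROUP BY name HAVING COUNT(*) > 1

Result:
name  
------
Racket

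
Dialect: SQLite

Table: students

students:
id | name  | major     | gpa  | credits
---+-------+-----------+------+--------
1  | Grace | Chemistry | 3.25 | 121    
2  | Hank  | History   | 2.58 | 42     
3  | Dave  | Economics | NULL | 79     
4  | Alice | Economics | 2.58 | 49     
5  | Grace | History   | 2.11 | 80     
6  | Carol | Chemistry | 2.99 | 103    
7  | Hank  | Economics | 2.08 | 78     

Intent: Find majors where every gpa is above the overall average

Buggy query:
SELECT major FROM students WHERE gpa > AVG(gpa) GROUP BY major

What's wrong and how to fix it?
Bug: WHERE evaluates per row before aggregation, so AVG() is unavailable

Fix: Compute the overall average in a scalar subquery and compare each group's MIN against it in HAVING

Corrected query:
SELECT major FROM students GROUP BY major HAVING MIN(gpa) > (SELECT AVG(gpa) FROM students)

Result:
major    
---------
Chemistry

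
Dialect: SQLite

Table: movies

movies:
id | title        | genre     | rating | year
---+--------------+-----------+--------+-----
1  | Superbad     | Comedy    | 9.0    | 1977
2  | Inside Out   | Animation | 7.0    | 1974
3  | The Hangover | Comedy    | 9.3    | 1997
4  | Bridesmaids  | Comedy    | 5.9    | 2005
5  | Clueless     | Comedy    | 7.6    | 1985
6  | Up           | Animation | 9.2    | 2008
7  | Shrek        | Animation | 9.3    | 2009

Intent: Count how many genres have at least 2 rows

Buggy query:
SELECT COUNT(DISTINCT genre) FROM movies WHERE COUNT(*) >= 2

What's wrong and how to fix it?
Bug: COUNT(*) cannot appear in WHERE; the per-group count doesn't exist yet

Fix: Use a subquery that GROUPs and filters with HAVING, then count its rows

Corrected query:
SELECT COUNT(*) FROM (SELECT genre FROM movies GROUP BY genre HAVING COUNT(*) >= 2)

Result:
COUNT(*)
--------
2       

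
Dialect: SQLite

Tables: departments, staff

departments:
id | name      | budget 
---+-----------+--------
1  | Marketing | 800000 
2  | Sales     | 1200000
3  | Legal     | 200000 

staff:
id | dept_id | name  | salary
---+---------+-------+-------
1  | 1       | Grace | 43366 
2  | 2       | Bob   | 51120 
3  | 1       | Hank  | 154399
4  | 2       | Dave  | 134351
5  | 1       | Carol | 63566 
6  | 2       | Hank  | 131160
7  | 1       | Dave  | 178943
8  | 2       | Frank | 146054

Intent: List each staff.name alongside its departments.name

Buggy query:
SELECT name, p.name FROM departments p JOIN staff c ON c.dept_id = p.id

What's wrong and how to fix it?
Bug: 'name' exists in both joined tables, so the database can't tell which one is meant

Fix: Qualify the column with its table alias (c.name)

Corrected query:
SELECT c.name, p.name FROM departments p JOIN staff c ON c.dept_id = p.id

Result:
name  | name     
------+----------
Grace | Marketing
Bob   | Sales    
Hank  | Marketing
Dave  | Sales    
Carol | Marketing
Hank  | Sales    
Dave  | Marketing
Frank | Sales    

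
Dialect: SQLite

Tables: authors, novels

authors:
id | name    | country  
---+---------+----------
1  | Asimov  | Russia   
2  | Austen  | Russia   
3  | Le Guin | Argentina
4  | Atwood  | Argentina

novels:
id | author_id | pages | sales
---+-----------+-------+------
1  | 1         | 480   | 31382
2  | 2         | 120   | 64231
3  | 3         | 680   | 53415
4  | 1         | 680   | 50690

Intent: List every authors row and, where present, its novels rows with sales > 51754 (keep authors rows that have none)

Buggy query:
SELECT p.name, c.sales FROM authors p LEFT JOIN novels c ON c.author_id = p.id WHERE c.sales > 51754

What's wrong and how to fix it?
Bug: A WHERE condition on the right-hand table after LEFT JOIN drops unmatched parents

Fix: Put 'c.sales > 51754' in the JOIN's ON clause instead of WHERE

Corrected query:
SELECT p.name, c.sales FROM authors p LEFT JOIN novels c ON c.author_id = p.id AND c.sales > 51754

Result:
name    | sales
--------+------
Asimov  | NULL 
Austen  | 64231
Le Guin | 53415
Atwood  | NULL 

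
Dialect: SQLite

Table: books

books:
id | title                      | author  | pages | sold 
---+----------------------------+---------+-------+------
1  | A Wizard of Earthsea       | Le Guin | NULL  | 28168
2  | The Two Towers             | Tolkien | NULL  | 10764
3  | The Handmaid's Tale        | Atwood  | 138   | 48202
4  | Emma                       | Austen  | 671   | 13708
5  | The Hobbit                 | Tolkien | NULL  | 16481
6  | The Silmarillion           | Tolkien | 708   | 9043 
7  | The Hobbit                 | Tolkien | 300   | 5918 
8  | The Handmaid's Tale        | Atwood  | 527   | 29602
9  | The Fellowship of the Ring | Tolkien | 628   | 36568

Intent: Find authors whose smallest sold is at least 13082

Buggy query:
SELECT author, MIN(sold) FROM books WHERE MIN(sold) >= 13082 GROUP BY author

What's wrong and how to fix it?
Bug: Aggregates like MIN are computed per group after WHERE runs

Fix: Use HAVING for the per-group MIN condition

Corrected query:
SELECT author, MIN(sold) FROM books GROUP BY author HAVING MIN(sold) >= 13082

Result:
author  | MIN(sold)
--------+----------
Atwood  | 29602    
Austen  | 13708    
Le Guin | 28168    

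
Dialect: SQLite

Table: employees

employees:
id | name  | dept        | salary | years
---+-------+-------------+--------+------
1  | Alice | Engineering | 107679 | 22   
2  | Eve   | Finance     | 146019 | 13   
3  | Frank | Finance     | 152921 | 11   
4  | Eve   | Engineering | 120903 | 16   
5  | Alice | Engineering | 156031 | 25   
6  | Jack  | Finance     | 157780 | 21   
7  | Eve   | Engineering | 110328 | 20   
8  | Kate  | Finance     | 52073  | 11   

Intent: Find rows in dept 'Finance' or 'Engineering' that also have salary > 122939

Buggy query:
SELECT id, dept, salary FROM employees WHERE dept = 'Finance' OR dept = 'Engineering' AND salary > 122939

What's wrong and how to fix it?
Bug: AND binds tighter than OR, so this parses as dept = 'Finance' OR (dept = 'Engineering' AND salary > 122939)

Fix: Group the OR with parentheses (or use IN), then AND the threshold

Corrected query:
SELECT id, dept, salary FROM employees WHERE (dept = 'Finance' OR dept = 'Engineering') AND salary > 122939

Result:
id | dept        | salary
---+-------------+-------
2  | Finance     | 146019
3  | Finance     | 152921
5  | Engineering | 156031
6  | Finance     | 157780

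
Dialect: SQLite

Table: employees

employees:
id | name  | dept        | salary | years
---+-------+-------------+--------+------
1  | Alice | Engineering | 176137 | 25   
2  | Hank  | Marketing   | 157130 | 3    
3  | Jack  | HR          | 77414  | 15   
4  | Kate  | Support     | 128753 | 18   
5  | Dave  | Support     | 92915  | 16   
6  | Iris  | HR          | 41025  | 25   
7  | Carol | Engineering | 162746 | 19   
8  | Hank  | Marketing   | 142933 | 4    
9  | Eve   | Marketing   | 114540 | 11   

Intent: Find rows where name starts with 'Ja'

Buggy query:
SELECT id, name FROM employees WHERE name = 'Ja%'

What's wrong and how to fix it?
Bug: '=' compares the literal string including the % character; pattern matching needs LIKE

Fix: Replace '=' with LIKE so 'Ja%' is treated as a pattern

Corrected query:
SELECT id, name FROM employees WHERE name LIKE 'Ja%'

Result:
id | name
---+-----
3  | Jack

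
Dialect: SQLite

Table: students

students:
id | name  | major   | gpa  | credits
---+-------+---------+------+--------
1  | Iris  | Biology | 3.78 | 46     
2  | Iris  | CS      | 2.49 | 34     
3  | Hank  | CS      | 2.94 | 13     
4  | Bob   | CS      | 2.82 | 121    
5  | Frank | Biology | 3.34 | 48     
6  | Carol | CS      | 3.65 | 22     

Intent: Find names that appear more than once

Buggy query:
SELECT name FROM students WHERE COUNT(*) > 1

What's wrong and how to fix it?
Bug: COUNT(*) is an aggregate and cannot be used in WHERE

Fix: Group first, then use HAVING for the count condition

Corrected query:
SELECT name FROM students GROUP BY name HAVING COUNT(*) > 1

Result:
name
----
Iris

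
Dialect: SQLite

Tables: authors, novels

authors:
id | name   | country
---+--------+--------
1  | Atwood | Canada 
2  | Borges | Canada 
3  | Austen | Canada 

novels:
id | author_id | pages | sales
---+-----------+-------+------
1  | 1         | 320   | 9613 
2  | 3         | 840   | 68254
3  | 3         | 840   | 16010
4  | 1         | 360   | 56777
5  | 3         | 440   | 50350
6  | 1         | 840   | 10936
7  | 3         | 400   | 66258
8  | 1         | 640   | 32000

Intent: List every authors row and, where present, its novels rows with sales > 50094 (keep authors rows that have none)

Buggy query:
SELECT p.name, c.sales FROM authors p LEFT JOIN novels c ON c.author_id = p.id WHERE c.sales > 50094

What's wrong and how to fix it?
Bug: A WHERE condition on the right-hand table after LEFT JOIN drops unmatched parents

Fix: Put 'c.sales > 50094' in the JOIN's ON clause instead of WHERE

Corrected query:
SELECT p.name, c.sales FROM authors p LEFT JOIN novels c ON c.author_id = p.id AND c.sales > 50094

Result:
name   | sales
-------+------
Atwood | 56777
Borges | NULL 
Austen | 50350
Austen | 66258
Austen | 68254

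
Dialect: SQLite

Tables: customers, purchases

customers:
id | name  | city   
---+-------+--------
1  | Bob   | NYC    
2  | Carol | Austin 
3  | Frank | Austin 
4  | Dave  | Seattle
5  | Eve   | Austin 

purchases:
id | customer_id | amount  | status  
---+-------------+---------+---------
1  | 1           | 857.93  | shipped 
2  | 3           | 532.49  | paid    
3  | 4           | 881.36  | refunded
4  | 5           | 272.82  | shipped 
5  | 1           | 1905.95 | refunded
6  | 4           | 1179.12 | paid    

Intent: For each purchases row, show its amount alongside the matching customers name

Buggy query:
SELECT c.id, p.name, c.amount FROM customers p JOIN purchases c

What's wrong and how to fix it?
Bug: JOIN with no ON clause produces a cartesian product; every purchases row pairs with every customers row

Fix: Specify the join condition linking the foreign key to the parent id

Corrected query:
SELECT c.id, p.name, c.amount FROM customers p JOIN purchases c ON c.customer_id = p.id

Result:
id | name  | amount 
---+-------+--------
1  | Bob   | 857.93 
2  | Frank | 532.49 
3  | Dave  | 881.36 
4  | Eve   | 272.82 
5  | Bob   | 1905.95
6  | Dave  | 1179.12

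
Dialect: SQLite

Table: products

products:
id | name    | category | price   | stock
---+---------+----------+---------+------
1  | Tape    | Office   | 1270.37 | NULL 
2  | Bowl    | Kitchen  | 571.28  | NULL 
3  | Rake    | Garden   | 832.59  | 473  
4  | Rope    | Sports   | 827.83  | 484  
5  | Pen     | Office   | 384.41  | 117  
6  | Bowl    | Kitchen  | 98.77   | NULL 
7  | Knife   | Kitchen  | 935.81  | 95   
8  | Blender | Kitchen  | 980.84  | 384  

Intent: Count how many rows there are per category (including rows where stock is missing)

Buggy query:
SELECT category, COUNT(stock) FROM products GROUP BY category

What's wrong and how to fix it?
Bug: COUNT(stock) skips NULLs, so groups with missing stock are undercounted

Fix: Use COUNT(*) to count all rows regardless of NULL

Corrected query:
SELECT category, COUNT(*) FROM products GROUP BY category

Result:
category | COUNT(*)
---------+---------
Garden   | 1       
Kitchen  | 4       
Office   | 2       
Sports   | 1       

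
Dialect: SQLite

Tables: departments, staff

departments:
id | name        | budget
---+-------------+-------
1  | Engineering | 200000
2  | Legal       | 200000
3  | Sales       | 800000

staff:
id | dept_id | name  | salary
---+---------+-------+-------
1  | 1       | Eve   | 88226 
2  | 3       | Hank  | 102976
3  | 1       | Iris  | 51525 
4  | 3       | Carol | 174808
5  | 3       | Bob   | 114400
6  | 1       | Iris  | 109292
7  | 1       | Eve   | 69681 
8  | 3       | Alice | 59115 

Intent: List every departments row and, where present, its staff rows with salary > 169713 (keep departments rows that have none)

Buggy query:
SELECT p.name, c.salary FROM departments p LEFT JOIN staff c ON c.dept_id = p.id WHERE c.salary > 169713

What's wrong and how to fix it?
Bug: A WHERE condition on the right-hand table after LEFT JOIN drops unmatched parents

Fix: Put 'c.salary > 169713' in the JOIN's ON clause instead of WHERE

Corrected query:
SELECT p.name, c.salary FROM departments p LEFT JOIN staff c ON c.dept_id = p.id AND c.salary > 169713

Result:
name        | salary
------------+-------
Engineering | NULL  
Legal       | NULL  
Sales       | 174808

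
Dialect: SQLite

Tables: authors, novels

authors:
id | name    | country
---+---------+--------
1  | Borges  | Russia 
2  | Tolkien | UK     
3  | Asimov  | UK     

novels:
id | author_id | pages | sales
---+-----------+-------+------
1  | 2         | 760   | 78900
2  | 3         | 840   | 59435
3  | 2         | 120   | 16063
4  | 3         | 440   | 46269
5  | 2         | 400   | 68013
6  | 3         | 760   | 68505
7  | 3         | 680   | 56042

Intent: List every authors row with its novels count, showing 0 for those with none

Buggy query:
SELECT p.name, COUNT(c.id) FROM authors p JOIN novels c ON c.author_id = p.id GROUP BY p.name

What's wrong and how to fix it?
Bug: INNER JOIN drops authors rows that have no matching novels rows

Fix: Switch to LEFT JOIN to retain unmatched parent rows

Corrected query:
SELECT p.name, COUNT(c.id) FROM authors p LEFT JOIN novels c ON c.author_id = p.id GROUP BY p.name

Result:
name    | COUNT(c.id)
--------+------------
Asimov  | 4          
Borges  | 0          
Tolkien | 3          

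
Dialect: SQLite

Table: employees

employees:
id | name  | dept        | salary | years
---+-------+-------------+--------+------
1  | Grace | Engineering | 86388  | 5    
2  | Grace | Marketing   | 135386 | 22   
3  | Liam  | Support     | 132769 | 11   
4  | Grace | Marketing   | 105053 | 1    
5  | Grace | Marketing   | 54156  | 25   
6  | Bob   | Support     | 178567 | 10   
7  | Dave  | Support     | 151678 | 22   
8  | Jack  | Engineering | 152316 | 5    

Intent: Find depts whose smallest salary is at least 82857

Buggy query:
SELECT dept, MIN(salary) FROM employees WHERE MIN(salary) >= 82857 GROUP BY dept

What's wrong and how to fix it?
Bug: Aggregates like MIN are computed per group after WHERE runs

Fix: Replace WHERE with HAVING after the GROUP BY

Corrected query:
SELECT dept, MIN(salary) FROM employees GROUP BY dept HAVING MIN(salary) >= 82857

Result:
dept        | MIN(salary)
------------+------------
Engineering | 86388      
Support     | 132769     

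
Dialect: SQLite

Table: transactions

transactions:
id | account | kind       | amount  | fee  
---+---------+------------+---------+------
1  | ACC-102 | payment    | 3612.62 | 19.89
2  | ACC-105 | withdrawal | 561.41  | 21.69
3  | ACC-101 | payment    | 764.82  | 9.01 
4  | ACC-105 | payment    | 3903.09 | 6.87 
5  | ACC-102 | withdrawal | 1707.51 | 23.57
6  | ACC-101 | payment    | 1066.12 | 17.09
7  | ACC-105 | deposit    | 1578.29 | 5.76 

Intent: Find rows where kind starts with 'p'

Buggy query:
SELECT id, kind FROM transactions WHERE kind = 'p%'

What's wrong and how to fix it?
Bug: '=' compares the literal string including the % character; pattern matching needs LIKE

Fix: Replace '=' with LIKE so 'p%' is treated as a pattern

Corrected query:
SELECT id, kind FROM transactions WHERE kind LIKE 'p%'

Result:
id | kind   
---+--------
1  | payment
3  | payment
4  | payment
6  | payment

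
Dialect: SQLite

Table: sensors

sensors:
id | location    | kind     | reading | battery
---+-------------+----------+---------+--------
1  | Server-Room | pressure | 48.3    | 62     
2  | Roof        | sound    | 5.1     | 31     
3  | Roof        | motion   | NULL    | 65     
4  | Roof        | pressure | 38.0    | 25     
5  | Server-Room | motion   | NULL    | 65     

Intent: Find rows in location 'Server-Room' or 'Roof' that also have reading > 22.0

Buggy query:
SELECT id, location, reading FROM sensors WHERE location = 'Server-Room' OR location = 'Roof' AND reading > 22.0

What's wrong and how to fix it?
Bug: Without parentheses, AND is evaluated before OR, so the reading filter only applies to the 'Roof' branch

Fix: Add parentheses around the OR so the AND applies to both alternatives

Corrected query:
SELECT id, location, reading FROM sensors WHERE (location = 'Server-Room' OR location = 'Roof') AND reading > 22.0

Result:
id | location    | reading
---+-------------+--------
1  | Server-Room | 48.3   
4  | Roof        | 38     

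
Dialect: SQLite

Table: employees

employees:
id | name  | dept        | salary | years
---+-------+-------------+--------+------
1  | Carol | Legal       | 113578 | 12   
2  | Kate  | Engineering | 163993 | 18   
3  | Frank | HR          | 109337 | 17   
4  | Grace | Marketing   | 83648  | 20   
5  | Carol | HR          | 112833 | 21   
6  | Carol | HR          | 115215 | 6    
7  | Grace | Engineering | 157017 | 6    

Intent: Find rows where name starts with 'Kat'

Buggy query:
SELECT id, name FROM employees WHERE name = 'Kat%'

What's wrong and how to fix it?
Bug: '=' compares the literal string including the % character; pattern matching needs LIKE

Fix: Replace '=' with LIKE so 'Kat%' is treated as a pattern

Corrected query:
SELECT id, name FROM employees WHERE name LIKE 'Kat%'

Result:
id | name
---+-----
2  | Kate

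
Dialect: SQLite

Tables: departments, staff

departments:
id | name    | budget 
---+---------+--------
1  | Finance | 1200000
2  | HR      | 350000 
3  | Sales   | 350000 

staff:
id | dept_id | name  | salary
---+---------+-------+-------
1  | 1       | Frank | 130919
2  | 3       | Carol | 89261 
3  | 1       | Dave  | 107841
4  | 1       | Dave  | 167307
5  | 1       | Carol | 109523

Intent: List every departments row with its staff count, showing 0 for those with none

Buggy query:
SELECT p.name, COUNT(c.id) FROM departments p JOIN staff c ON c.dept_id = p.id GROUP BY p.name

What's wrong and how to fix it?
Bug: INNER JOIN drops departments rows that have no matching staff rows

Fix: Use LEFT JOIN so parents without children still appear (COUNT(c.id) gives 0)

Corrected query:
SELECT p.name, COUNT(c.id) FROM departments p LEFT JOIN staff c ON c.dept_id = p.id GROUP BY p.name

Result:
name    | COUNT(c.id)
--------+------------
Finance | 4          
HR      | 0          
Sales   | 1          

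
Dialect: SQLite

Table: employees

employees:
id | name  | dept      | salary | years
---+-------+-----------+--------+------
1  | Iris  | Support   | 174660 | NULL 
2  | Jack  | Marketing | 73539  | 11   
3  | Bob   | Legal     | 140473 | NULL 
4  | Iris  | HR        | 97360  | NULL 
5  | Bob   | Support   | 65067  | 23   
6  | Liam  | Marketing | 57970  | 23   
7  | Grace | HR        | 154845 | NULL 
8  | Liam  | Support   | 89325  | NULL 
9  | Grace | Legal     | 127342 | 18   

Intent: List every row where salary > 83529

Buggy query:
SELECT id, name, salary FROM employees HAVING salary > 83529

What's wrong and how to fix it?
Bug: HAVING filters the output of aggregation, but this query has no GROUP BY and no aggregate functions, so SQLite rejects it (HAVING clause on a non-aggregate query); the condition here is per row

Fix: Use WHERE for row-level filtering

Corrected query:
SELECT id, name, salary FROM employees WHERE salary > 83529

Result:
id | name  | salary
---+-------+-------
1  | Iris  | 174660
3  | Bob   | 140473
4  | Iris  | 97360 
7  | Grace | 154845
8  | Liam  | 89325 
9  | Grace | 127342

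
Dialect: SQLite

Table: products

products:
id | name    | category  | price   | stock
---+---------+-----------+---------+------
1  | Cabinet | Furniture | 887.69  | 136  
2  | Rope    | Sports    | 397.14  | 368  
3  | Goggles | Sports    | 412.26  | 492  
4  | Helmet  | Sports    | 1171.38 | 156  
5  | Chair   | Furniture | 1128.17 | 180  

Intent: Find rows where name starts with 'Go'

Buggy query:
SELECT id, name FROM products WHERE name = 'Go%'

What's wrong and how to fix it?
Bug: '=' compares the literal string including the % character; pattern matching needs LIKE

Fix: Use LIKE for wildcard pattern matching

Corrected query:
SELECT id, name FROM products WHERE name LIKE 'Go%'

Result:
id | name   
---+--------
3  | Goggles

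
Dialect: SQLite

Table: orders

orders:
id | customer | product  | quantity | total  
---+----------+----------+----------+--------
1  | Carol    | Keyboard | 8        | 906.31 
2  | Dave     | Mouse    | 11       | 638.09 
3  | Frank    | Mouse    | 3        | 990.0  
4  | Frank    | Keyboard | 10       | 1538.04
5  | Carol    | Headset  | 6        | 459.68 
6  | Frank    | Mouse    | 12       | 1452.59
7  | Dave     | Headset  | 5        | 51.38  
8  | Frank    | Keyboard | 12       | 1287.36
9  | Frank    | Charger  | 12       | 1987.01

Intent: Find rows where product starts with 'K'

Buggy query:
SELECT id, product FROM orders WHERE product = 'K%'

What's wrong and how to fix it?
Bug: '=' compares the literal string including the % character; pattern matching needs LIKE

Fix: Replace '=' with LIKE so 'K%' is treated as a pattern

Corrected query:
SELECT id, product FROM orders WHERE product LIKE 'K%'

Result:
id | product 
---+---------
1  | Keyboard
4  | Keyboard
8  | Keyboard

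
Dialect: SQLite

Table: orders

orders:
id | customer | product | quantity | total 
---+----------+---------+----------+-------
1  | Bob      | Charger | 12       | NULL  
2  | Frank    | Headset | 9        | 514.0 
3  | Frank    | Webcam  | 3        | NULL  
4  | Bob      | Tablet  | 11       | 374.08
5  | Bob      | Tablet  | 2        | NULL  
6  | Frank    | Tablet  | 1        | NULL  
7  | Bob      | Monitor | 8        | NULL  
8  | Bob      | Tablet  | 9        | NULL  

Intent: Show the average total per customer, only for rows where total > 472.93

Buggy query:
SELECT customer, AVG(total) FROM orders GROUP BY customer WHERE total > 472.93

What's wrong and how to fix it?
Bug: WHERE cannot follow GROUP BY

Fix: Place WHERE between FROM and GROUP BY

Corrected query:
SELECT customer, AVG(total) FROM orders WHERE total > 472.93 GROUP BY customer

Result:
customer | AVG(total)
---------+-----------
Frank    | 514       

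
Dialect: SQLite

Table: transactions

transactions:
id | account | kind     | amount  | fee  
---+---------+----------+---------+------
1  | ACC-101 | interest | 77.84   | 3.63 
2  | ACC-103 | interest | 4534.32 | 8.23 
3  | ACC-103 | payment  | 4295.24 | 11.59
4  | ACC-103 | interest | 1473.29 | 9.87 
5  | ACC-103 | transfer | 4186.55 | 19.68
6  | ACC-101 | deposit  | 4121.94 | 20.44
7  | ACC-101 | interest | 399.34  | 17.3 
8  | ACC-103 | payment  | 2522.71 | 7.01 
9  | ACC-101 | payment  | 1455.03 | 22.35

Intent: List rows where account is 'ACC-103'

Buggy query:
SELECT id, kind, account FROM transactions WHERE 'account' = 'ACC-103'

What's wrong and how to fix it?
Bug: Single quotes denote string literals in SQL; the column name is being compared as a constant string

Fix: Reference the column as account without single quotes

Corrected query:
SELECT id, kind, account FROM transactions WHERE account = 'ACC-103'

Result:
id | kind     | account
---+----------+--------
2  | interest | ACC-103
3  | payment  | ACC-103
4  | interest | ACC-103
5  | transfer | ACC-103
8  | payment  | ACC-103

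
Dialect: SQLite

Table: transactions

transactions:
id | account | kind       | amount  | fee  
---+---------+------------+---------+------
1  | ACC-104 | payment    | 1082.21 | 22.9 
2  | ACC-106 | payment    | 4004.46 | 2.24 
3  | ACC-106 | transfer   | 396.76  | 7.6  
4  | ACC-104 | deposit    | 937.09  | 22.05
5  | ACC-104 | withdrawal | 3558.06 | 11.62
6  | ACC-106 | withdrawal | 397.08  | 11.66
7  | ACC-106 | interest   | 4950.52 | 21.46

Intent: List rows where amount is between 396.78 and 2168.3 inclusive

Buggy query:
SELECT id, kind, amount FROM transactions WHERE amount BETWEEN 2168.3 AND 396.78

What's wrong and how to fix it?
Bug: The bounds are reversed; BETWEEN a AND b requires a <= b to match anything

Fix: Write BETWEEN 396.78 AND 2168.3

Corrected query:
SELECT id, kind, amount FROM transactions WHERE amount BETWEEN 396.78 AND 2168.3

Result:
id | kind       | amount 
---+------------+--------
1  | payment    | 1082.21
4  | deposit    | 937.09 
6  | withdrawal | 397.08 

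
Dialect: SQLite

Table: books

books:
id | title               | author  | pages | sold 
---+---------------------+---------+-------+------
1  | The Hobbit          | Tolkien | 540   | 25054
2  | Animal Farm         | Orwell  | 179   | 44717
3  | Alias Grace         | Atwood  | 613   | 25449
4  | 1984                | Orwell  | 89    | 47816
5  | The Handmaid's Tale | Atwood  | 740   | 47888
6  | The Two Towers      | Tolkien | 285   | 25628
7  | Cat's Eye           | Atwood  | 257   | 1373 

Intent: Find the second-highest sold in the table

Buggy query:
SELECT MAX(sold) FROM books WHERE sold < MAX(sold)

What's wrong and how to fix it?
Bug: MAX(sold) on the right of the comparison is an aggregate-in-WHERE error

Fix: Compute the overall MAX in a subquery, then take MAX of rows below it

Corrected query:
SELECT MAX(sold) FROM books WHERE sold < (SELECT MAX(sold) FROM books)

Result:
MAX(sold)
---------
47816    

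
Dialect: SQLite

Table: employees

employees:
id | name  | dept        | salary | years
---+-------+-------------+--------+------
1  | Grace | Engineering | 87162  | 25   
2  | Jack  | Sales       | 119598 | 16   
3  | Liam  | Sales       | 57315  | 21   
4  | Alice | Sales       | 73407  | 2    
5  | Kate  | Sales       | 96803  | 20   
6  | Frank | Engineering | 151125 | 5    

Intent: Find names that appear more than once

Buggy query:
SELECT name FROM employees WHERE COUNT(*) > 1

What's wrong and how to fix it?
Bug: COUNT(*) is an aggregate and cannot be used in WHERE

Fix: GROUP BY name, then filter groups with HAVING COUNT(*) > 1

Corrected query:
SELECT name FROM employees GROUP BY name HAVING COUNT(*) > 1

Result:
(no rows)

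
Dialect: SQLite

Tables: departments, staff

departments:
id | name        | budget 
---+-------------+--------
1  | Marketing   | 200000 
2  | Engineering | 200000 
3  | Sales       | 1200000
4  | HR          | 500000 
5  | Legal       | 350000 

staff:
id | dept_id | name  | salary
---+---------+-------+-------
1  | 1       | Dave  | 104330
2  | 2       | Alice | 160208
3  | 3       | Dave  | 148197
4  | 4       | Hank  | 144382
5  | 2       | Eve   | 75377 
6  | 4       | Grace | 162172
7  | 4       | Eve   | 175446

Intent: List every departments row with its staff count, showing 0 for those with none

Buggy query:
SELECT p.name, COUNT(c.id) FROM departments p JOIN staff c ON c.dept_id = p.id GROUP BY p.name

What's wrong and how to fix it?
Bug: INNER JOIN drops departments rows that have no matching staff rows

Fix: Use LEFT JOIN so parents without children still appear (COUNT(c.id) gives 0)

Corrected query:
SELECT p.name, COUNT(c.id) FROM departments p LEFT JOIN staff c ON c.dept_id = p.id GROUP BY p.name

Result:
name        | COUNT(c.id)
------------+------------
Engineering | 2          
HR          | 3          
Legal       | 0          
Marketing   | 1          
Sales       | 1          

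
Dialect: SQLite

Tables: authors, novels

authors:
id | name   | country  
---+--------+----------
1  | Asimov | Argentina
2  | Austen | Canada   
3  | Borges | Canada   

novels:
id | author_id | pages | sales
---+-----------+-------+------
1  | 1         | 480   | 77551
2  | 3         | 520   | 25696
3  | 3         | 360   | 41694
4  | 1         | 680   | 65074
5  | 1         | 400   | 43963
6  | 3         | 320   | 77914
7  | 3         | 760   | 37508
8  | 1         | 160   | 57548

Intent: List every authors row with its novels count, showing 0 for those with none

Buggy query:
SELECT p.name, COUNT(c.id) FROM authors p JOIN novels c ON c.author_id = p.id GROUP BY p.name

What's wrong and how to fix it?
Bug: An inner join excludes parents with zero children

Fix: Switch to LEFT JOIN to retain unmatched parent rows

Corrected query:
SELECT p.name, COUNT(c.id) FROM authors p LEFT JOIN novels c ON c.author_id = p.id GROUP BY p.name

Result:
name   | COUNT(c.id)
-------+------------
Asimov | 4          
Austen | 0          
Borges | 4          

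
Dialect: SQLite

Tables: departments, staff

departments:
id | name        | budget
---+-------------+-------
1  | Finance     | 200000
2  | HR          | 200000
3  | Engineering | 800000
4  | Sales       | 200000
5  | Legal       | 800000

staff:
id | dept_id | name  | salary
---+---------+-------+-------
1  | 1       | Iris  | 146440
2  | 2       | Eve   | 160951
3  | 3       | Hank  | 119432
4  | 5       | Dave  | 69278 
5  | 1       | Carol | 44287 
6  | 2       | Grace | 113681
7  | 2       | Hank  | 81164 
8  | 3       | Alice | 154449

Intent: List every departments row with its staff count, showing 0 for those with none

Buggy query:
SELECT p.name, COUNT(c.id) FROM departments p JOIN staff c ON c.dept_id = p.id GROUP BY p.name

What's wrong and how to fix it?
Bug: INNER JOIN drops departments rows that have no matching staff rows

Fix: Use LEFT JOIN so parents without children still appear (COUNT(c.id) gives 0)

Corrected query:
SELECT p.name, COUNT(c.id) FROM departments p LEFT JOIN staff c ON c.dept_id = p.id GROUP BY p.name

Result:
name        | COUNT(c.id)
------------+------------
Engineering | 2          
Finance     | 2          
HR          | 3          
Legal       | 1          
Sales       | 0          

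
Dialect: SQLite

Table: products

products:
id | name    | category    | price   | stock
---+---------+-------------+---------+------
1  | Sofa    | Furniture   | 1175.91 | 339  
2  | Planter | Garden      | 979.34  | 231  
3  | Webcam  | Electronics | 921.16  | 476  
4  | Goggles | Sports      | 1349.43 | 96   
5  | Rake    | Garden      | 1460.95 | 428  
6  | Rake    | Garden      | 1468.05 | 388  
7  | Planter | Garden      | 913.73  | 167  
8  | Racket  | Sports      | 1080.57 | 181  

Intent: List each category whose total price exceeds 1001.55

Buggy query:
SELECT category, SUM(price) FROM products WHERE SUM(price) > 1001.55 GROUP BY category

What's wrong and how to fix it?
Bug: WHERE runs before GROUP BY, so aggregates aren't available there

Fix: Move the aggregate condition to a HAVING clause

Corrected query:
SELECT category, SUM(price) FROM products GROUP BY category HAVING SUM(price) > 1001.55

Result:
category  | SUM(price)
----------+-----------
Furniture | 1175.91   
Garden    | 4822.07   
Sports    | 2430      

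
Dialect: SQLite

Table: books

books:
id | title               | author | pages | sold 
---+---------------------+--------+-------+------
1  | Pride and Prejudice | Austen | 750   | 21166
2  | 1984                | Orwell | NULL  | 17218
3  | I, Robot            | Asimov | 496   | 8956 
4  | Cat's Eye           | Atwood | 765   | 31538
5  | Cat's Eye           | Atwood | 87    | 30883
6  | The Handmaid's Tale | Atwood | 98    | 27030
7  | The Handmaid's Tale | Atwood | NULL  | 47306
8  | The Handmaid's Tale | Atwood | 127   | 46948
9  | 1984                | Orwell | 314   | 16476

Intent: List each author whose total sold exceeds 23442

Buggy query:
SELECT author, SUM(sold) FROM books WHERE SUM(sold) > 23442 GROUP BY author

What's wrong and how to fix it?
Bug: WHERE runs before GROUP BY, so aggregates aren't available there

Fix: Use HAVING (which filters groups after aggregation) instead of WHERE

Corrected query:
SELECT author, SUM(sold) FROM books GROUP BY author HAVING SUM(sold) > 23442

Result:
author | SUM(sold)
-------+----------
Atwood | 183705   
Orwell | 33694    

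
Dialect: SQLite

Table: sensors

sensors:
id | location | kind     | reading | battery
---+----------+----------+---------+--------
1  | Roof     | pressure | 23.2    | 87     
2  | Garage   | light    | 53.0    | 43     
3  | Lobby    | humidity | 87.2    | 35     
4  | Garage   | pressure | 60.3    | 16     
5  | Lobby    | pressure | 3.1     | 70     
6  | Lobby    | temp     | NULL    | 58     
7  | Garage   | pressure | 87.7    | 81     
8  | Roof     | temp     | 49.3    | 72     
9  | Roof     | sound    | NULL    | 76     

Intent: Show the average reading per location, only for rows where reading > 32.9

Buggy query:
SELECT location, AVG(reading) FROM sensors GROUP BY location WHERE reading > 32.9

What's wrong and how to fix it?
Bug: Row-level WHERE must come before GROUP BY in the clause order

Fix: Place WHERE between FROM and GROUP BY

Corrected query:
SELECT location, AVG(reading) FROM sensors WHERE reading > 32.9 GROUP BY location

Result:
location | AVG(reading)
---------+-------------
Garage   | 67          
Lobby    | 87.2        
Roof     | 49.3        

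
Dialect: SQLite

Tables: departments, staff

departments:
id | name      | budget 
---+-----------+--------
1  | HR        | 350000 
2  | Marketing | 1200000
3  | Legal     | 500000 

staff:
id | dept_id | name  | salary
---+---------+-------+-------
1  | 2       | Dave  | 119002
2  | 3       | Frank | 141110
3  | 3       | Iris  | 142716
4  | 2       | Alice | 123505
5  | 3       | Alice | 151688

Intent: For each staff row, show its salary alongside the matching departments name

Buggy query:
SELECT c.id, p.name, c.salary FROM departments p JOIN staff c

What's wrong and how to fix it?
Bug: Missing join condition: each staff row is matched to all departments rows instead of just its own

Fix: Specify the join condition linking the foreign key to the parent id

Corrected query:
SELECT c.id, p.name, c.salary FROM departments p JOIN staff c ON c.dept_id = p.id

Result:
id | name      | salary
---+-----------+-------
1  | Marketing | 119002
2  | Legal     | 141110
3  | Legal     | 142716
4  | Marketing | 123505
5  | Legal     | 151688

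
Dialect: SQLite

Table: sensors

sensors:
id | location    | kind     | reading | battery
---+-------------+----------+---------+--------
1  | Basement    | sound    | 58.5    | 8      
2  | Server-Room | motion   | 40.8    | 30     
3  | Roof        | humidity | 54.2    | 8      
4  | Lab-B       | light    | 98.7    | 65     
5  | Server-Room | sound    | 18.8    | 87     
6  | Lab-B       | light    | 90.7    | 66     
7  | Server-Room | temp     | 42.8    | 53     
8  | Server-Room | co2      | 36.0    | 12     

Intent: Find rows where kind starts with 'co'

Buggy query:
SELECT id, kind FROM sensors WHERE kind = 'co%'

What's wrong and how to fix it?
Bug: Wildcards only work with LIKE; '=' treats '%' as a literal character

Fix: Use LIKE for wildcard pattern matching

Corrected query:
SELECT id, kind FROM sensors WHERE kind LIKE 'co%'

Result:
id | kind
---+-----
8  | co2 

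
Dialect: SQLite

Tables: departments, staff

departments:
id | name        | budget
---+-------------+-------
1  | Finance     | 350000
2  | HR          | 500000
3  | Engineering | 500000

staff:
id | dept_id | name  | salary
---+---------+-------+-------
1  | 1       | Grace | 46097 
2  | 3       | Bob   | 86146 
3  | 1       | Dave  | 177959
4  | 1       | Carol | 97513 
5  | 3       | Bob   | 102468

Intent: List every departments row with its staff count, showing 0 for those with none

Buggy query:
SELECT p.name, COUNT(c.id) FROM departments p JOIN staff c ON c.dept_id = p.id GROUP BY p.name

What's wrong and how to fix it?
Bug: An inner join excludes parents with zero children

Fix: Use LEFT JOIN so parents without children still appear (COUNT(c.id) gives 0)

Corrected query:
SELECT p.name, COUNT(c.id) FROM departments p LEFT JOIN staff c ON c.dept_id = p.id GROUP BY p.name

Result:
name        | COUNT(c.id)
------------+------------
Engineering | 2          
Finance     | 3          
HR          | 0          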